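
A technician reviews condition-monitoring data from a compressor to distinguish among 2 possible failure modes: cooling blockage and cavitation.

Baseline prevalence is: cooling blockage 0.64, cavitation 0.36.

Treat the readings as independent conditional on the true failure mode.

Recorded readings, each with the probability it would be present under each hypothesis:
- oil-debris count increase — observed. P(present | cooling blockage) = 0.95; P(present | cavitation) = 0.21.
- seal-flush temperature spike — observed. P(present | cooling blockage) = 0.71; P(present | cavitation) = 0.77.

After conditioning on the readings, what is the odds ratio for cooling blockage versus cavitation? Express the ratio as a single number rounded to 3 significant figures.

7.42

Unnormalized posterior weight (prior times the reading likelihoods) for each of the two hypotheses:
  cooling blockage: 0.64 × 0.95 × 0.71 = 0.43168
  cavitation: 0.36 × 0.21 × 0.77 = 0.058212
Posterior odds = 0.43168 / 0.058212 ≈ 7.42.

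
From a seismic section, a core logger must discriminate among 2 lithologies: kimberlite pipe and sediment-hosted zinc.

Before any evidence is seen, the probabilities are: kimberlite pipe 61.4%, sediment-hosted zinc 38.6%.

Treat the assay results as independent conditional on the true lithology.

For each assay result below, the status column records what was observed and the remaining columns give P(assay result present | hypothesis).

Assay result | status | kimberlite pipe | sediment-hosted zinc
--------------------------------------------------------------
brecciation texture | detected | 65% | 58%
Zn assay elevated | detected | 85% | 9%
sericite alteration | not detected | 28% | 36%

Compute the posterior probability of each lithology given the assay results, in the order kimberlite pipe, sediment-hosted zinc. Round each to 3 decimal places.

0.950, 0.050

For each hypothesis, the unnormalized posterior weight is prior × product of the assay result likelihoods (using 1 − P(present | H) for each absent assay result):
  kimberlite pipe: 0.614 × 0.65 × 0.85 × (1 − 0.28) = 0.24425
  sediment-hosted zinc: 0.386 × 0.58 × 0.09 × (1 − 0.36) = 0.012895
The unnormalized weights sum to 0.25714.
P(kimberlite pipe | evidence) = 0.24425 / 0.25714 ≈ 0.950
P(sediment-hosted zinc | evidence) = 0.012895 / 0.25714 ≈ 0.050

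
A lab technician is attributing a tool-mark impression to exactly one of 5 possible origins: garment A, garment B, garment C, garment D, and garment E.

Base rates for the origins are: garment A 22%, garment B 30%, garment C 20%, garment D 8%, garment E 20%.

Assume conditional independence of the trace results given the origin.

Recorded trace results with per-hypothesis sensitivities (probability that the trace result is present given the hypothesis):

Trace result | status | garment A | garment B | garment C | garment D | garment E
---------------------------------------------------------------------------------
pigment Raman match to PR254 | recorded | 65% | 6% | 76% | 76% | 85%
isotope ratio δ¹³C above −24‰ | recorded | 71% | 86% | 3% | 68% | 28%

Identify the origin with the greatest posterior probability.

garment A

By Bayes' rule with conditional independence, the unnormalized weight for each hypothesis is prior × ∏ likelihoods:
  garment A: 0.22 × 0.65 × 0.71 = 0.10153
  garment B: 0.30 × 0.06 × 0.86 = 0.01548
  garment C: 0.20 × 0.76 × 0.03 = 0.00456
  garment D: 0.08 × 0.76 × 0.68 = 0.041344
  garment E: 0.20 × 0.85 × 0.28 = 0.0476
Normalizing constant Z = 0.10153 + 0.01548 + 0.00456 + 0.041344 + 0.0476 = 0.21051.
P(garment A | evidence) ≈ 0.10153 / 0.21051 ≈ 0.482
P(garment B | evidence) ≈ 0.01548 / 0.21051 ≈ 0.074
P(garment C | evidence) ≈ 0.00456 / 0.21051 ≈ 0.022
P(garment D | evidence) ≈ 0.041344 / 0.21051 ≈ 0.196
P(garment E | evidence) ≈ 0.0476 / 0.21051 ≈ 0.226
The largest is 0.482, so garment A is most probable.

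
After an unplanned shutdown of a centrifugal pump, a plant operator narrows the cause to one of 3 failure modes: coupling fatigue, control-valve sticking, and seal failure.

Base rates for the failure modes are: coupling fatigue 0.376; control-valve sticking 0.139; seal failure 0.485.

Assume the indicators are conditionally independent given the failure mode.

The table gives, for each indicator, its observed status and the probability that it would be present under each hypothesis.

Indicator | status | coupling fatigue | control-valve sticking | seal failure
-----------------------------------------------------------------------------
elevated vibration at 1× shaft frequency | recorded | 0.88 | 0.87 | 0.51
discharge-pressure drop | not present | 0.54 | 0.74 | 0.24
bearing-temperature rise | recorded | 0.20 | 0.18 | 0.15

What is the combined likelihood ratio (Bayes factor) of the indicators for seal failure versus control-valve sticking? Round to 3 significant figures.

1.43

The Bayes factor is the ratio of the joint likelihoods of the indicator pattern under the two hypotheses (using 1 − P(present | H) for each absent indicator).
  seal failure: 0.51 × (1 − 0.24) × 0.15 = 0.05814
  control-valve sticking: 0.87 × (1 − 0.74) × 0.18 = 0.040716
Bayes factor = 0.05814 / 0.040716 ≈ 1.43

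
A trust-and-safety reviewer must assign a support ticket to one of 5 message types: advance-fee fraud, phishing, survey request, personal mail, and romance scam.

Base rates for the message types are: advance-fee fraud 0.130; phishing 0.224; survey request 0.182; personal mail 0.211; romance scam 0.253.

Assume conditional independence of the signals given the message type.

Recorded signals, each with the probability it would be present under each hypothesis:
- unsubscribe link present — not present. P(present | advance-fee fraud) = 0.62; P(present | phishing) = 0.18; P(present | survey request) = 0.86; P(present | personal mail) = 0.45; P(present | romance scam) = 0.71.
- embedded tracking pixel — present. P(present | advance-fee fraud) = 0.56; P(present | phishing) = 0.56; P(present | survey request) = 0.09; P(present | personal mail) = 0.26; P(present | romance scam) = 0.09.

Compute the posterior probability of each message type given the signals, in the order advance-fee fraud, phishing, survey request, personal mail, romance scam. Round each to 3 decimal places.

For each hypothesis, the unnormalized posterior weight is prior × product of the signal likelihoods (using 1 − P(present | H) for each absent signal):
  advance-fee fraud: 0.130 × (1 − 0.62) × 0.56 = 0.027664
  phishing: 0.224 × (1 − 0.18) × 0.56 = 0.10286
  survey request: 0.182 × (1 − 0.86) × 0.09 = 0.0022932
  personal mail: 0.211 × (1 − 0.45) × 0.26 = 0.030173
  romance scam: 0.253 × (1 − 0.71) × 0.09 = 0.0066033
Normalizing constant Z = 0.027664 + 0.10286 + 0.0022932 + 0.030173 + 0.0066033 = 0.16959.
P(advance-fee fraud | evidence) = 0.027664 / 0.16959 ≈ 0.163
P(phishing | evidence) = 0.10286 / 0.16959 ≈ 0.607
P(survey request | evidence) = 0.0022932 / 0.16959 ≈ 0.014
P(personal mail | evidence) = 0.030173 / 0.16959 ≈ 0.178
P(romance scam | evidence) = 0.0066033 / 0.16959 ≈ 0.039

0.163, 0.607, 0.014, 0.178, 0.039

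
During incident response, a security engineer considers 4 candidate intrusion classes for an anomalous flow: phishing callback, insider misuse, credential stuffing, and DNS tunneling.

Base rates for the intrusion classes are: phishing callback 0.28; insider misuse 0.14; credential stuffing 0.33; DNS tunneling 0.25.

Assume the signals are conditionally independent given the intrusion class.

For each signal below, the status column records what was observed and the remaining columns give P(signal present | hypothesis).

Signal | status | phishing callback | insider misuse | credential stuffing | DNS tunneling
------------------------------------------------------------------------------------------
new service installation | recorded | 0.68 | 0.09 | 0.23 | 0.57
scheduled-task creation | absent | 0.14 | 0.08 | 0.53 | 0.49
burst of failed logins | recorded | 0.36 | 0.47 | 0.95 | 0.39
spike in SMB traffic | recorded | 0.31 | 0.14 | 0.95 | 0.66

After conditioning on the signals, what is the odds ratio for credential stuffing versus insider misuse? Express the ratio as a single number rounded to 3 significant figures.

42.2

Unnormalized posterior weight (prior times the signal likelihoods) for each of the two hypotheses (using 1 − P(present | H) for each absent signal):
  credential stuffing: 0.33 × 0.23 × (1 − 0.53) × 0.95 × 0.95 = 0.032195
  insider misuse: 0.14 × 0.09 × (1 − 0.08) × 0.47 × 0.14 = 0.00076275
Odds(credential stuffing : insider misuse) = 0.032195 / 0.00076275 ≈ 42.2.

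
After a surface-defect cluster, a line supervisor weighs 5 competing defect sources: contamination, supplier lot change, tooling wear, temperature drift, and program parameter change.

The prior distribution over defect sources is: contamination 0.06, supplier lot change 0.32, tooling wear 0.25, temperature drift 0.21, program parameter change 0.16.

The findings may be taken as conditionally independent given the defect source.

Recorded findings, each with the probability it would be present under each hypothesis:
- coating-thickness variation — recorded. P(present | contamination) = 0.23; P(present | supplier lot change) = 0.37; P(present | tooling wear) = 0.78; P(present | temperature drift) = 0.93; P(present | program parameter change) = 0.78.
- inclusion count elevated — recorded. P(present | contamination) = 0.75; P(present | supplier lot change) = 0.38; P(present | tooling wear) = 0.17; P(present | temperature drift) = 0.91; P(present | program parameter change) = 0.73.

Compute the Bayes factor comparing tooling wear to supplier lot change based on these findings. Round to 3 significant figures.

Take the product of per-finding likelihoods under each hypothesis, then divide.
  tooling wear: 0.78 × 0.17 = 0.1326
  supplier lot change: 0.37 × 0.38 = 0.1406
Bayes factor = 0.1326 / 0.1406 ≈ 0.943

0.943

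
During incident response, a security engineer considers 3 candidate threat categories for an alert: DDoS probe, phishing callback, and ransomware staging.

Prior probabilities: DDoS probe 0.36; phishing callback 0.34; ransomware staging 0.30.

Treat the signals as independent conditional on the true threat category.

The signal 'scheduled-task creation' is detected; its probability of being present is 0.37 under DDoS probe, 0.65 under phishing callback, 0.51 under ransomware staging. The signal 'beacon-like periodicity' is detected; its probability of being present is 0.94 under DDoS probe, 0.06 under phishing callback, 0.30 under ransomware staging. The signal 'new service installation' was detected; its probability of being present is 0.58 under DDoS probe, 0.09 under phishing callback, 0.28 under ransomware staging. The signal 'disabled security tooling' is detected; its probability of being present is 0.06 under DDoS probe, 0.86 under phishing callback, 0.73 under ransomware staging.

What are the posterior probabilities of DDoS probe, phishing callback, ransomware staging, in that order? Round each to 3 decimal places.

By Bayes' rule with conditional independence, the unnormalized weight for each hypothesis is prior × ∏ likelihoods:
  DDoS probe: 0.36 × 0.37 × 0.94 × 0.58 × 0.06 = 0.0043572
  phishing callback: 0.34 × 0.65 × 0.06 × 0.09 × 0.86 = 0.0010263
  ransomware staging: 0.30 × 0.51 × 0.30 × 0.28 × 0.73 = 0.009382
Marginal likelihood of the evidence = 0.014766.
P(DDoS probe | evidence) = 0.0043572 / 0.014766 ≈ 0.295
P(phishing callback | evidence) = 0.0010263 / 0.014766 ≈ 0.070
P(ransomware staging | evidence) = 0.009382 / 0.014766 ≈ 0.635

0.295, 0.070, 0.635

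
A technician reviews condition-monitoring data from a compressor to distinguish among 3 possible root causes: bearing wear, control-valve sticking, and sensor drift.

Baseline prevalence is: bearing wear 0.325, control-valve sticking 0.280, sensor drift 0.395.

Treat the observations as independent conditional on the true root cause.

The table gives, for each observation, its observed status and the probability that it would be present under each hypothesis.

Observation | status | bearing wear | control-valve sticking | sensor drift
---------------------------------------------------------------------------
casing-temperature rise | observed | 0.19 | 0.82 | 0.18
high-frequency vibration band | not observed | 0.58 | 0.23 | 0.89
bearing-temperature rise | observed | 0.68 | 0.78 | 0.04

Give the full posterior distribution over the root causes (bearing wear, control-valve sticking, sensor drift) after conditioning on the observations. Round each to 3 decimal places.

Multiply each prior by the joint likelihood of the evidence pattern (using 1 − P(present | H) for each absent observation):
  bearing wear: 0.325 × 0.19 × (1 − 0.58) × 0.68 = 0.017636
  control-valve sticking: 0.280 × 0.82 × (1 − 0.23) × 0.78 = 0.1379
  sensor drift: 0.395 × 0.18 × (1 − 0.89) × 0.04 = 0.00031284
The unnormalized weights sum to 0.15585.
P(bearing wear | evidence) = 0.017636 / 0.15585 ≈ 0.113
P(control-valve sticking | evidence) = 0.1379 / 0.15585 ≈ 0.885
P(sensor drift | evidence) = 0.00031284 / 0.15585 ≈ 0.002

0.113, 0.885, 0.002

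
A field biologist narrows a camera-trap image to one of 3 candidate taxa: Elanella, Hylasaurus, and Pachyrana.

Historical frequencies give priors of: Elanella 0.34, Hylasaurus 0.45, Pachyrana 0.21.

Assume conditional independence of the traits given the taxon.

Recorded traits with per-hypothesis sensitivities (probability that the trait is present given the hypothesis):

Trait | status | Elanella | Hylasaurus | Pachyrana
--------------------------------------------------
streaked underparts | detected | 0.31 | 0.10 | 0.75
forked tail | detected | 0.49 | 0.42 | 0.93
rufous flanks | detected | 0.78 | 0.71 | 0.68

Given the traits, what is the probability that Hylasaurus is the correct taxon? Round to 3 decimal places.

For each hypothesis, the unnormalized posterior weight is prior × product of the trait likelihoods:
  Elanella: 0.34 × 0.31 × 0.49 × 0.78 = 0.040284
  Hylasaurus: 0.45 × 0.10 × 0.42 × 0.71 = 0.013419
  Pachyrana: 0.21 × 0.75 × 0.93 × 0.68 = 0.099603
Marginal likelihood of the evidence = 0.15331.
P(Hylasaurus | evidence) = 0.013419 / 0.15331 ≈ 0.088.

0.088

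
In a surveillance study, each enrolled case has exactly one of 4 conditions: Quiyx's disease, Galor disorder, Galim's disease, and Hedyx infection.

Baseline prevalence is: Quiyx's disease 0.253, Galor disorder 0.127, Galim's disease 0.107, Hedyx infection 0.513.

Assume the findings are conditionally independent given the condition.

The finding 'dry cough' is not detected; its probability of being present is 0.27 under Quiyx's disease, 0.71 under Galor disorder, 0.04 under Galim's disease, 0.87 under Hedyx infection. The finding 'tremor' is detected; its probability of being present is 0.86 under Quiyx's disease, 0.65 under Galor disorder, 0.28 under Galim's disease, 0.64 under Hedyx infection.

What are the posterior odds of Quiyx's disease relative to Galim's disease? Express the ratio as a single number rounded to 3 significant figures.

5.52

The normalizing constant cancels in an odds ratio, so compute prior × likelihood for the two hypotheses only (using 1 − P(present | H) for each absent finding):
  Quiyx's disease: 0.253 × (1 − 0.27) × 0.86 = 0.15883
  Galim's disease: 0.107 × (1 − 0.04) × 0.28 = 0.028762
Posterior odds = 0.15883 / 0.028762 ≈ 5.52.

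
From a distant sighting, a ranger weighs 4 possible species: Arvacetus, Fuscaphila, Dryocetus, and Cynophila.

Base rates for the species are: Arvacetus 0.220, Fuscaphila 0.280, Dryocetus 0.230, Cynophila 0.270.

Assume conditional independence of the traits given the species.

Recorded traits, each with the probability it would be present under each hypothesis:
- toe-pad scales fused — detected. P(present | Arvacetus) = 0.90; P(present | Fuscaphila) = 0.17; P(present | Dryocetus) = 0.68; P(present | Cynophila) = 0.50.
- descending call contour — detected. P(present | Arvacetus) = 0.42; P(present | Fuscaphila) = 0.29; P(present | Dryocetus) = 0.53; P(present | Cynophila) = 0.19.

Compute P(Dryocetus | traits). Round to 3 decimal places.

0.403

By Bayes' rule with conditional independence, the unnormalized weight for each hypothesis is prior × ∏ likelihoods:
  Arvacetus: 0.220 × 0.90 × 0.42 = 0.08316
  Fuscaphila: 0.280 × 0.17 × 0.29 = 0.013804
  Dryocetus: 0.230 × 0.68 × 0.53 = 0.082892
  Cynophila: 0.270 × 0.50 × 0.19 = 0.02565
The unnormalized weights sum to 0.20551.
P(Dryocetus | evidence) = 0.082892 / 0.20551 ≈ 0.403.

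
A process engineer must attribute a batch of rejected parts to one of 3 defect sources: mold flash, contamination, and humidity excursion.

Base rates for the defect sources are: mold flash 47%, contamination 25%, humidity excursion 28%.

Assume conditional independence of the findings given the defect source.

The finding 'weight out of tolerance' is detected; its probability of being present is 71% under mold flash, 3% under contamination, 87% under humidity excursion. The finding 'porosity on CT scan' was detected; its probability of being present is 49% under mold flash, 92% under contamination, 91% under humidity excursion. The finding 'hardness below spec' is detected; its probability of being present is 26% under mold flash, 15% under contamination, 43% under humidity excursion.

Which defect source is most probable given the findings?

humidity excursion

Multiply each prior by the joint likelihood of the evidence pattern:
  mold flash: 0.47 × 0.71 × 0.49 × 0.26 = 0.042513
  contamination: 0.25 × 0.03 × 0.92 × 0.15 = 0.001035
  humidity excursion: 0.28 × 0.87 × 0.91 × 0.43 = 0.095321
Normalizing constant Z = 0.042513 + 0.001035 + 0.095321 = 0.13887.
P(mold flash | evidence) ≈ 0.042513 / 0.13887 ≈ 0.306
P(contamination | evidence) ≈ 0.001035 / 0.13887 ≈ 0.007
P(humidity excursion | evidence) ≈ 0.095321 / 0.13887 ≈ 0.686
The largest is 0.686, so humidity excursion is most probable.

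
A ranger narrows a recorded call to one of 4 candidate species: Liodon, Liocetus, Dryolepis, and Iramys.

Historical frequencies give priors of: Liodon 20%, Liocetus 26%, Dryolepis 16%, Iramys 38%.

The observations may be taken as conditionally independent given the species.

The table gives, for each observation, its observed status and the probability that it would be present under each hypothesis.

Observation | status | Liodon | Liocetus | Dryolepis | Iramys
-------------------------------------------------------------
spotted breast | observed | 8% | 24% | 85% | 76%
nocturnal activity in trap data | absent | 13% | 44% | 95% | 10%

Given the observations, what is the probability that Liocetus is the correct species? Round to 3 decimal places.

By Bayes' rule with conditional independence, the unnormalized weight for each hypothesis is prior × ∏ likelihoods (using 1 − P(present | H) for each absent observation):
  Liodon: 0.20 × 0.08 × (1 − 0.13) = 0.01392
  Liocetus: 0.26 × 0.24 × (1 − 0.44) = 0.034944
  Dryolepis: 0.16 × 0.85 × (1 − 0.95) = 0.0068
  Iramys: 0.38 × 0.76 × (1 − 0.10) = 0.25992
Marginal likelihood of the evidence = 0.31558.
P(Liocetus | evidence) = 0.034944 / 0.31558 ≈ 0.111.

0.111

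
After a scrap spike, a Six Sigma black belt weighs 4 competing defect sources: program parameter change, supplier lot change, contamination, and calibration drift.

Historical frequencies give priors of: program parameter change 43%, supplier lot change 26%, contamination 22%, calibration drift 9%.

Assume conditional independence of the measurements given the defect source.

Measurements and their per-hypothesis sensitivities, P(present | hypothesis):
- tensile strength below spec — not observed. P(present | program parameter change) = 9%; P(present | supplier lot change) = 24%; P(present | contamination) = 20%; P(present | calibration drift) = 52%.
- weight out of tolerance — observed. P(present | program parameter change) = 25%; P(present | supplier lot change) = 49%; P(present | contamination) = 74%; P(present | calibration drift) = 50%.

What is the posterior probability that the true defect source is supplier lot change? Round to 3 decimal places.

For each hypothesis, the unnormalized posterior weight is prior × product of the measurement likelihoods (using 1 − P(present | H) for each absent measurement):
  program parameter change: 0.43 × (1 − 0.09) × 0.25 = 0.097825
  supplier lot change: 0.26 × (1 − 0.24) × 0.49 = 0.096824
  contamination: 0.22 × (1 − 0.20) × 0.74 = 0.13024
  calibration drift: 0.09 × (1 − 0.52) × 0.50 = 0.0216
The unnormalized weights sum to 0.34649.
P(supplier lot change | evidence) = 0.096824 / 0.34649 ≈ 0.279.

0.279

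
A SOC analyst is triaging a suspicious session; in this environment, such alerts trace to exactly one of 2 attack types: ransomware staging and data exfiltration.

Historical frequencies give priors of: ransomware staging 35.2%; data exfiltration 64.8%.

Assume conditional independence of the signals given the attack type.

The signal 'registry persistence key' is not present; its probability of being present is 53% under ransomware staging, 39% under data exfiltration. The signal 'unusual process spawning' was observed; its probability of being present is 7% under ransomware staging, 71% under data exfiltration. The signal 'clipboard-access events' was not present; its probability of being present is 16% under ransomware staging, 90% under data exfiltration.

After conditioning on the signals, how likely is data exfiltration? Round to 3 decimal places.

By Bayes' rule with conditional independence, the unnormalized weight for each hypothesis is prior × ∏ likelihoods (using 1 − P(present | H) for each absent signal):
  ransomware staging: 0.352 × (1 − 0.53) × 0.07 × (1 − 0.16) = 0.0097279
  data exfiltration: 0.648 × (1 − 0.39) × 0.71 × (1 − 0.90) = 0.028065
The unnormalized weights sum to 0.037793.
P(data exfiltration | evidence) = 0.028065 / 0.037793 ≈ 0.743.

0.743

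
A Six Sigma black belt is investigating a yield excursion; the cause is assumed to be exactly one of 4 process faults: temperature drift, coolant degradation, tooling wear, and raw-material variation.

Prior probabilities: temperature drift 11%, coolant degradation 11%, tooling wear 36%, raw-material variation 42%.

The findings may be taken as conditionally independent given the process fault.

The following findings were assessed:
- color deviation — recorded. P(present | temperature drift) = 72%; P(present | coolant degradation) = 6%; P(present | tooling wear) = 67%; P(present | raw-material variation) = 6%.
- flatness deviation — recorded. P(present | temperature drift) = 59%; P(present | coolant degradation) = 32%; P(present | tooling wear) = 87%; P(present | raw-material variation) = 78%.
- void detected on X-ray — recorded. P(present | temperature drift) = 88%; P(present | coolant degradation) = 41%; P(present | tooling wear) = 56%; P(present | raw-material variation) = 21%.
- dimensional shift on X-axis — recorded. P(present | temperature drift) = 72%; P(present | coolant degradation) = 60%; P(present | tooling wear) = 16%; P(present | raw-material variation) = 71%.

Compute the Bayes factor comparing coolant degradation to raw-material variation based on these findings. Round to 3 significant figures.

The Bayes factor is the ratio of the joint likelihoods of the evidence pattern under the two hypotheses.
  coolant degradation: 0.06 × 0.32 × 0.41 × 0.60 = 0.0047232
  raw-material variation: 0.06 × 0.78 × 0.21 × 0.71 = 0.0069779
Bayes factor = 0.0047232 / 0.0069779 ≈ 0.677

0.677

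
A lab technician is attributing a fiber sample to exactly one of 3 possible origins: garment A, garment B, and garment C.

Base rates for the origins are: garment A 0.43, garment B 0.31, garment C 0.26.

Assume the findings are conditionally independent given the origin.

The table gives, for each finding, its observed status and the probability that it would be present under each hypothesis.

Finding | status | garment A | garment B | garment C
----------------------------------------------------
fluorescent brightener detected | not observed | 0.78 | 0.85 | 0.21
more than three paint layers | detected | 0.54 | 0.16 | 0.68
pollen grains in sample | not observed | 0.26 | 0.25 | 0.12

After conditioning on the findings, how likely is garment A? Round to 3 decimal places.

By Bayes' rule with conditional independence, the unnormalized weight for each hypothesis is prior × ∏ likelihoods (using 1 − P(present | H) for each absent finding):
  garment A: 0.43 × (1 − 0.78) × 0.54 × (1 − 0.26) = 0.037802
  garment B: 0.31 × (1 − 0.85) × 0.16 × (1 − 0.25) = 0.00558
  garment C: 0.26 × (1 − 0.21) × 0.68 × (1 − 0.12) = 0.12291
Marginal likelihood of the evidence = 0.16629.
P(garment A | evidence) = 0.037802 / 0.16629 ≈ 0.227.

0.227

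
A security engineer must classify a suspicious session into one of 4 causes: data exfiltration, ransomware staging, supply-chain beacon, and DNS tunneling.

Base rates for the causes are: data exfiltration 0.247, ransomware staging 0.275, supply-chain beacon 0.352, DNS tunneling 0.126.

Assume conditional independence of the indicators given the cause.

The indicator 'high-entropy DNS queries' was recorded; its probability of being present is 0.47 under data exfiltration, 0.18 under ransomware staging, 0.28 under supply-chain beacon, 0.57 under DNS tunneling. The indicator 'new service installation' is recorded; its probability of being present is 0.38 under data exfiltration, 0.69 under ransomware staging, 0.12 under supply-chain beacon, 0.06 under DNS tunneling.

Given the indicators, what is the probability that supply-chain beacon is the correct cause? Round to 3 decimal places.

0.125

Multiply each prior by the joint likelihood of the indicator pattern:
  data exfiltration: 0.247 × 0.47 × 0.38 = 0.044114
  ransomware staging: 0.275 × 0.18 × 0.69 = 0.034155
  supply-chain beacon: 0.352 × 0.28 × 0.12 = 0.011827
  DNS tunneling: 0.126 × 0.57 × 0.06 = 0.0043092
The unnormalized weights sum to 0.094406.
P(supply-chain beacon | evidence) = 0.011827 / 0.094406 ≈ 0.125.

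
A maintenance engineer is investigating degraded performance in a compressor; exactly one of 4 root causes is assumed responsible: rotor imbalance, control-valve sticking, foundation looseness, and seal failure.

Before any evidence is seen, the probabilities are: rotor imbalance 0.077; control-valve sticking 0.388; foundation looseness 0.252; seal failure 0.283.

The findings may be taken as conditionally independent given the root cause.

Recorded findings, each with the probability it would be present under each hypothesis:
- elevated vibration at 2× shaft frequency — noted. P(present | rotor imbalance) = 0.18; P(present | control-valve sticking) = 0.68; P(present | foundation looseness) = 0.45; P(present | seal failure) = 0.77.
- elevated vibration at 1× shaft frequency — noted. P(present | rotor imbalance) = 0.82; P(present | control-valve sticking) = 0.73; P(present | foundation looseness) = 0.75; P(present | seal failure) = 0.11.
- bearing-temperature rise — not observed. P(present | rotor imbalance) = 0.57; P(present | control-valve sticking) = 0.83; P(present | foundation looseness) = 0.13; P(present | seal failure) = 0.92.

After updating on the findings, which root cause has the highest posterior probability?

For each hypothesis, the unnormalized posterior weight is prior × product of the finding likelihoods (using 1 − P(present | H) for each absent finding):
  rotor imbalance: 0.077 × 0.18 × 0.82 × (1 − 0.57) = 0.004887
  control-valve sticking: 0.388 × 0.68 × 0.73 × (1 − 0.83) = 0.032743
  foundation looseness: 0.252 × 0.45 × 0.75 × (1 − 0.13) = 0.073994
  seal failure: 0.283 × 0.77 × 0.11 × (1 − 0.92) = 0.0019176
The unnormalized weights sum to 0.11354.
P(rotor imbalance | evidence) ≈ 0.004887 / 0.11354 ≈ 0.043
P(control-valve sticking | evidence) ≈ 0.032743 / 0.11354 ≈ 0.288
P(foundation looseness | evidence) ≈ 0.073994 / 0.11354 ≈ 0.652
P(seal failure | evidence) ≈ 0.0019176 / 0.11354 ≈ 0.017
The largest is 0.652, so foundation looseness is most probable.

foundation looseness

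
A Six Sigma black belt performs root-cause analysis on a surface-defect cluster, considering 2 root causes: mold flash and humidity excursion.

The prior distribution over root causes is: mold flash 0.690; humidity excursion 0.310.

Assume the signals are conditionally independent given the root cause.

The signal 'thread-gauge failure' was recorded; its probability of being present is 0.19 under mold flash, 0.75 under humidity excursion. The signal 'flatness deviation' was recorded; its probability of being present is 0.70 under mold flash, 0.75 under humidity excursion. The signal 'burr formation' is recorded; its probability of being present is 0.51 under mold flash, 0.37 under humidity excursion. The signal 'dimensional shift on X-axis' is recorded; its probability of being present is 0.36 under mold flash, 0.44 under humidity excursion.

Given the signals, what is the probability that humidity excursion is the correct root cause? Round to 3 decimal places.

0.628

By Bayes' rule with conditional independence, the unnormalized weight for each hypothesis is prior × ∏ likelihoods:
  mold flash: 0.690 × 0.19 × 0.70 × 0.51 × 0.36 = 0.016849
  humidity excursion: 0.310 × 0.75 × 0.75 × 0.37 × 0.44 = 0.028388
The unnormalized weights sum to 0.045237.
P(humidity excursion | evidence) = 0.028388 / 0.045237 ≈ 0.628.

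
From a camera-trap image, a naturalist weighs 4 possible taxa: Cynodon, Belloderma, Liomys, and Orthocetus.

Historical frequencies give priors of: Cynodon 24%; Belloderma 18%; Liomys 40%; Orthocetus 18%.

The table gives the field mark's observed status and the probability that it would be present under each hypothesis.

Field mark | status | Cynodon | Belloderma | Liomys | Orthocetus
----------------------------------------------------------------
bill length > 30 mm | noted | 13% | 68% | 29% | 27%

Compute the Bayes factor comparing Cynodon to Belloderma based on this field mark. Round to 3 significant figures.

0.191

The Bayes factor is the ratio of the two likelihoods.
  Cynodon: 0.13
  Belloderma: 0.68
Bayes factor = 0.13 / 0.68 ≈ 0.191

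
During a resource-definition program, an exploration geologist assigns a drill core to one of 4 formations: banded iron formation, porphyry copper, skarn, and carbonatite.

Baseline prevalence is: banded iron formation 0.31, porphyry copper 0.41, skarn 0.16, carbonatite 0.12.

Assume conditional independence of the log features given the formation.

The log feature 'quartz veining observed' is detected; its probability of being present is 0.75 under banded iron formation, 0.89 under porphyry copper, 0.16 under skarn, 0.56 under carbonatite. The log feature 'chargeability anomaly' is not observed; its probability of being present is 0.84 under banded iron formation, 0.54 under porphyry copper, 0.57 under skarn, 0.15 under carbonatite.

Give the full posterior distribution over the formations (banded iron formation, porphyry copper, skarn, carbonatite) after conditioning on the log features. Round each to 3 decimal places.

0.136, 0.614, 0.040, 0.209

By Bayes' rule with conditional independence, the unnormalized weight for each hypothesis is prior × ∏ likelihoods (using 1 − P(present | H) for each absent log feature):
  banded iron formation: 0.31 × 0.75 × (1 − 0.84) = 0.0372
  porphyry copper: 0.41 × 0.89 × (1 − 0.54) = 0.16785
  skarn: 0.16 × 0.16 × (1 − 0.57) = 0.011008
  carbonatite: 0.12 × 0.56 × (1 − 0.15) = 0.05712
Normalizing constant Z = 0.0372 + 0.16785 + 0.011008 + 0.05712 = 0.27318.
P(banded iron formation | evidence) = 0.0372 / 0.27318 ≈ 0.136
P(porphyry copper | evidence) = 0.16785 / 0.27318 ≈ 0.614
P(skarn | evidence) = 0.011008 / 0.27318 ≈ 0.040
P(carbonatite | evidence) = 0.05712 / 0.27318 ≈ 0.209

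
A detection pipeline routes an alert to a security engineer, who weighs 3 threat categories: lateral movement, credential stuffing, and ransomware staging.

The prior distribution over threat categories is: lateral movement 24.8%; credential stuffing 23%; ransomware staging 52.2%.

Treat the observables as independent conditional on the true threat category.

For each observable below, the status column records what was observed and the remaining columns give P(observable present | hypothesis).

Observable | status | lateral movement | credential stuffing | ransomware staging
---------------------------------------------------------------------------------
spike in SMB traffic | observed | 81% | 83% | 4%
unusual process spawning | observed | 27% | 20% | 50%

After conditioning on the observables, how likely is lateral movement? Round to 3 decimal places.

0.527

For each hypothesis, the unnormalized posterior weight is prior × product of the observable likelihoods:
  lateral movement: 0.248 × 0.81 × 0.27 = 0.054238
  credential stuffing: 0.230 × 0.83 × 0.20 = 0.03818
  ransomware staging: 0.522 × 0.04 × 0.50 = 0.01044
Marginal likelihood of the evidence = 0.10286.
P(lateral movement | evidence) = 0.054238 / 0.10286 ≈ 0.527.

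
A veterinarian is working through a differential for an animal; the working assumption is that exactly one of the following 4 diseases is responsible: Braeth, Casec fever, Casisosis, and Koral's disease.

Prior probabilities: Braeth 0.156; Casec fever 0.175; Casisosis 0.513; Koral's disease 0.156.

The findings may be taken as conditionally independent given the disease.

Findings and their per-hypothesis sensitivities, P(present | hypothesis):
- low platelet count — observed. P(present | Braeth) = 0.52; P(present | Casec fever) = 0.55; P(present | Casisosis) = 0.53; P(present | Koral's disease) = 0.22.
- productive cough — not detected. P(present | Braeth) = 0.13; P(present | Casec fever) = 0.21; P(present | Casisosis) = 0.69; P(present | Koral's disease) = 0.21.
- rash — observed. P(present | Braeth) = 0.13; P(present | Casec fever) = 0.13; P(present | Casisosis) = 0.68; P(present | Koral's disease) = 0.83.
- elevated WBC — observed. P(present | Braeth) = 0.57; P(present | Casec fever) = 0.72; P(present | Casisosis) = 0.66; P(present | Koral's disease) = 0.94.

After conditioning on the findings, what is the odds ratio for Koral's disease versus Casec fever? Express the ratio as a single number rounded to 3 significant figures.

Unnormalized posterior weight (prior times the finding likelihoods) for each of the two hypotheses (using 1 − P(present | H) for each absent finding):
  Koral's disease: 0.156 × 0.22 × (1 − 0.21) × 0.83 × 0.94 = 0.021153
  Casec fever: 0.175 × 0.55 × (1 − 0.21) × 0.13 × 0.72 = 0.0071171
Posterior odds = 0.021153 / 0.0071171 ≈ 2.97.

2.97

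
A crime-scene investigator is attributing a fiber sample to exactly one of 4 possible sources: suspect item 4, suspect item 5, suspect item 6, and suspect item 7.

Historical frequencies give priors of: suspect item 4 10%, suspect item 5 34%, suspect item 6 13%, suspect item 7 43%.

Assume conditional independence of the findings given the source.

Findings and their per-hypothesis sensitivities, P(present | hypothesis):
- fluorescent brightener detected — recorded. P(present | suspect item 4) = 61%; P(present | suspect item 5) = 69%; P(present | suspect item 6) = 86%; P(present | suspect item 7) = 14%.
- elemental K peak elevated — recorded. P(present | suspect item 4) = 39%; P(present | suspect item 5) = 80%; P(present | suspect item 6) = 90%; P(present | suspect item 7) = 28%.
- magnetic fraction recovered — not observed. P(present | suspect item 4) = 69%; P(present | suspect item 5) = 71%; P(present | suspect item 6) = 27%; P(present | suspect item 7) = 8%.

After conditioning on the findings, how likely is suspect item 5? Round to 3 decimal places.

Multiply each prior by the joint likelihood of the evidence pattern (using 1 − P(present | H) for each absent finding):
  suspect item 4: 0.10 × 0.61 × 0.39 × (1 − 0.69) = 0.0073749
  suspect item 5: 0.34 × 0.69 × 0.80 × (1 − 0.71) = 0.054427
  suspect item 6: 0.13 × 0.86 × 0.90 × (1 − 0.27) = 0.073453
  suspect item 7: 0.43 × 0.14 × 0.28 × (1 − 0.08) = 0.015508
The unnormalized weights sum to 0.15076.
P(suspect item 5 | evidence) = 0.054427 / 0.15076 ≈ 0.361.

0.361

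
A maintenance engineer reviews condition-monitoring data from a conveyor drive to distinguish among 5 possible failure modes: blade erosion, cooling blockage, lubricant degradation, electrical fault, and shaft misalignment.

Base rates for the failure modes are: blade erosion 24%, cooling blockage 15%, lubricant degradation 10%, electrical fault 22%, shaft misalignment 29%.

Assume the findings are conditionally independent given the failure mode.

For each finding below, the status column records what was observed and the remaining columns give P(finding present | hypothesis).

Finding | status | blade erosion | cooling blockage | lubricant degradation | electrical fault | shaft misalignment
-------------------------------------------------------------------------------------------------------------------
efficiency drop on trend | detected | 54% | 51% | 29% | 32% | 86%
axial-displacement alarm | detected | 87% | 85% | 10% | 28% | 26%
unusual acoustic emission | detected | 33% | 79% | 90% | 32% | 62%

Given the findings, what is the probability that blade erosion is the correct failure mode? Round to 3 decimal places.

For each hypothesis, the unnormalized posterior weight is prior × product of the finding likelihoods:
  blade erosion: 0.24 × 0.54 × 0.87 × 0.33 = 0.037208
  cooling blockage: 0.15 × 0.51 × 0.85 × 0.79 = 0.05137
  lubricant degradation: 0.10 × 0.29 × 0.10 × 0.90 = 0.00261
  electrical fault: 0.22 × 0.32 × 0.28 × 0.32 = 0.0063078
  shaft misalignment: 0.29 × 0.86 × 0.26 × 0.62 = 0.040203
Normalizing constant Z = 0.037208 + 0.05137 + 0.00261 + 0.0063078 + 0.040203 = 0.1377.
P(blade erosion | evidence) = 0.037208 / 0.1377 ≈ 0.270.

0.270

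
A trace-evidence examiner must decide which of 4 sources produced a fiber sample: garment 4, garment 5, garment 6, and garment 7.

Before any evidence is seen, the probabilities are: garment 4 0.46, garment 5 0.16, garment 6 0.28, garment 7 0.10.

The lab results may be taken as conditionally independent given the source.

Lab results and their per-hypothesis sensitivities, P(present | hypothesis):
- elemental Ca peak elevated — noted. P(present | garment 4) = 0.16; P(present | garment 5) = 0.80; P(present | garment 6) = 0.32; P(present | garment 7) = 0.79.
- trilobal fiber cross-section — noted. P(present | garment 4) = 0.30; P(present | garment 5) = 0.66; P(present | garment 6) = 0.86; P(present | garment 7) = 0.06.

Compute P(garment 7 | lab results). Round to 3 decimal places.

0.025

By Bayes' rule with conditional independence, the unnormalized weight for each hypothesis is prior × ∏ likelihoods:
  garment 4: 0.46 × 0.16 × 0.30 = 0.02208
  garment 5: 0.16 × 0.80 × 0.66 = 0.08448
  garment 6: 0.28 × 0.32 × 0.86 = 0.077056
  garment 7: 0.10 × 0.79 × 0.06 = 0.00474
The unnormalized weights sum to 0.18836.
P(garment 7 | evidence) = 0.00474 / 0.18836 ≈ 0.025.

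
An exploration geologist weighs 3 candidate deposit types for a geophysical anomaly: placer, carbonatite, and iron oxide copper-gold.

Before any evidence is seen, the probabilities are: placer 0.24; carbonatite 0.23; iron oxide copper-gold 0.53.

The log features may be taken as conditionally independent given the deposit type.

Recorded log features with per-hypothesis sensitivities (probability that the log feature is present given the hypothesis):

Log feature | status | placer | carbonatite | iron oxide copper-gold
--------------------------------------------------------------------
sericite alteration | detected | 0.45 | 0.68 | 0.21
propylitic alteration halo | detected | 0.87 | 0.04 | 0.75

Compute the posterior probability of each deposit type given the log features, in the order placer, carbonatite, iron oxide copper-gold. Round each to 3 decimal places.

Multiply each prior by the joint likelihood of the log feature pattern:
  placer: 0.24 × 0.45 × 0.87 = 0.09396
  carbonatite: 0.23 × 0.68 × 0.04 = 0.006256
  iron oxide copper-gold: 0.53 × 0.21 × 0.75 = 0.083475
The unnormalized weights sum to 0.18369.
P(placer | evidence) = 0.09396 / 0.18369 ≈ 0.512
P(carbonatite | evidence) = 0.006256 / 0.18369 ≈ 0.034
P(iron oxide copper-gold | evidence) = 0.083475 / 0.18369 ≈ 0.454

0.512, 0.034, 0.454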